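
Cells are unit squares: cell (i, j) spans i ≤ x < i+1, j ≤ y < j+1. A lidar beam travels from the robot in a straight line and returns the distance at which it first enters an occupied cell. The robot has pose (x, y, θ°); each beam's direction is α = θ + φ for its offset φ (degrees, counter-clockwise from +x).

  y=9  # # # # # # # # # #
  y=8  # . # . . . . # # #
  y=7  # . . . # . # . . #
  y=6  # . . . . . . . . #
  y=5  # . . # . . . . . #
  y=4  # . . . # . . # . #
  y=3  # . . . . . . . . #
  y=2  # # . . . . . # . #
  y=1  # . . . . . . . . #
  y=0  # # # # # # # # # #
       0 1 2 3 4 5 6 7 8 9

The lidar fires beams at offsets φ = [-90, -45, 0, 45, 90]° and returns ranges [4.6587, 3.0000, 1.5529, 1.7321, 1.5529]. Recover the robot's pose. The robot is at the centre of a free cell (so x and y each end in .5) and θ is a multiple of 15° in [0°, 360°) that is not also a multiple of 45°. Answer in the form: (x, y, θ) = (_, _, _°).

Enumerate (i+0.5, j+0.5, θ) over the 54 free cells and 16 admissible headings. For each, cast all 5 beams and compare to the given ranges.
  (1.5, 7.5, 30°): beam 1 = 7.5056 ≠ 4.6587 ✗
  (5.5, 1.5, 300°): beam 1 = 1.0000 ≠ 4.6587 ✗
  (8.5, 4.5, 60°): beam 1 = 0.5774 ≠ 4.6587 ✗
  (7.5, 6.5, 30°): beam 1 = 3.0000 ≠ 4.6587 ✗
  …
  (5.5, 2.5, 255°): r_1=4.6587, r_2=3.0000, r_3=1.5529, r_4=1.7321, r_5=1.5529 — all match ✓
No second candidate reproduces the full scan.

(x, y, θ) = (5.5, 2.5, 255°)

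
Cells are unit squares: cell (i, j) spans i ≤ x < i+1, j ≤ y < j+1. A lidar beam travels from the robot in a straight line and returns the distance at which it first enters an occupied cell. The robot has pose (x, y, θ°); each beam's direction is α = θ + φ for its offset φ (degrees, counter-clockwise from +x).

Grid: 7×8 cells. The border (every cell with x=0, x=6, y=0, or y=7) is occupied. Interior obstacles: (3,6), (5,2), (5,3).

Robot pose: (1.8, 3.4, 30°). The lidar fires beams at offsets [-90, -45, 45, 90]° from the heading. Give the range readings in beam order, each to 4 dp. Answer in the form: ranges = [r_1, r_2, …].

ranges = [2.7713, 3.3129, 3.7270, 1.6000]

beam 1: φ=-90°, α=300°
  dir = (cos 300°, sin 300°) = (0.5000, -0.8660); from cell (1,3)
  next x-line at t=0.4000, next y-line at t=0.4619; Δt_x=2.0000, Δt_y=1.1547
    x: enter (2,3) at t=0.4000
    y: enter (2,2) at t=0.4619
    y: enter (2,1) at t=1.6166
    x: enter (3,1) at t=2.4000
    y: enter (3,0) at t=2.7713 ← occupied
  → r_1 = 2.7713
beam 2: φ=-45°, α=345°
  dir = (cos 345°, sin 345°) = (0.9659, -0.2588); from cell (1,3)
  next x-line at t=0.2071, next y-line at t=1.5455; Δt_x=1.0353, Δt_y=3.8637
    x: enter (2,3) at t=0.2071
    x: enter (3,3) at t=1.2423
    y: enter (3,2) at t=1.5455
    x: enter (4,2) at t=2.2776
    x: enter (5,2) at t=3.3129 ← occupied
  → r_2 = 3.3129
beam 3: φ=45°, α=75°
  dir = (cos 75°, sin 75°) = (0.2588, 0.9659); from cell (1,3)
  next x-line at t=0.7727, next y-line at t=0.6212; Δt_x=3.8637, Δt_y=1.0353
    y: enter (1,4) at t=0.6212
    x: enter (2,4) at t=0.7727
    y: enter (2,5) at t=1.6564
    y: enter (2,6) at t=2.6917
    y: enter (2,7) at t=3.7270 ← occupied
  → r_3 = 3.7270
beam 4: φ=90°, α=120°
  dir = (cos 120°, sin 120°) = (-0.5000, 0.8660); from cell (1,3)
  next x-line at t=1.6000, next y-line at t=0.6928; Δt_x=2.0000, Δt_y=1.1547
    y: enter (1,4) at t=0.6928
    x: enter (0,4) at t=1.6000 ← occupied
  → r_4 = 1.6000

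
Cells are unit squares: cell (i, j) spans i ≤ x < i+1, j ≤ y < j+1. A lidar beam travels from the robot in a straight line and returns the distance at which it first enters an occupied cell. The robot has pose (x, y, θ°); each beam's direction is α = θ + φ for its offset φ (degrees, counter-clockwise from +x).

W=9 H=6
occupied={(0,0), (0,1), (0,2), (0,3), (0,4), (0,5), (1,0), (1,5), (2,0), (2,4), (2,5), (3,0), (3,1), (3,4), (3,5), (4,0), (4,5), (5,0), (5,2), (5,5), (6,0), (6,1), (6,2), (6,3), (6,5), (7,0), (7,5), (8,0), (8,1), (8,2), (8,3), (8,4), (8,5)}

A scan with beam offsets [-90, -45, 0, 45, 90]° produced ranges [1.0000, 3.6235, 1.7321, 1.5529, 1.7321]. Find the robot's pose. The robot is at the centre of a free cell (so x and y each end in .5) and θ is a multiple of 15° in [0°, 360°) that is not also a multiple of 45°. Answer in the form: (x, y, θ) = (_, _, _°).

The pose lattice has 21·16 = 336 candidates. Test each by forward raycasting.
  (5.5, 4.5, 345°): beam 1 = 1.5529 ≠ 1.0000 ✗
  (4.5, 1.5, 240°): beam 1 = 0.5774 ≠ 1.0000 ✗
  (4.5, 1.5, 75°): beam 1 = 1.5529 ≠ 1.0000 ✗
  …
  (2.5, 2.5, 60°): r_1=1.0000, r_2=3.6235, r_3=1.7321, r_4=1.5529, r_5=1.7321 — all match ✓
Only this pose fits every beam.

(x, y, θ) = (2.5, 2.5, 60°)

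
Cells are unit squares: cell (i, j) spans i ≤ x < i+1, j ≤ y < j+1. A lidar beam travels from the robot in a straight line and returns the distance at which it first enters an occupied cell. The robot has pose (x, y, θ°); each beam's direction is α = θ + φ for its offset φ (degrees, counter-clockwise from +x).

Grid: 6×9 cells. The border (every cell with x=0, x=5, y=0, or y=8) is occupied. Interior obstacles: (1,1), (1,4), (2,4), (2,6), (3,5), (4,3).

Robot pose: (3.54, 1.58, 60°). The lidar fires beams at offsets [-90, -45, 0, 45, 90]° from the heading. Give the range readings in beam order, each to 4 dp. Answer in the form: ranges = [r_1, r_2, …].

beam 1: φ=-90°, α=330°
  direction (0.8660, -0.5000); cell (3,1); t to first gridline: x 0.5312, y 1.1600 (then +1.1547 / +2.0000)
    (4,1) via x @ 0.5312
    (4,0) via y @ 1.1600  # hit
  → r_1 = 1.1600
beam 2: φ=-45°, α=15°
  direction (0.9659, 0.2588); cell (3,1); t to first gridline: x 0.4762, y 1.6228 (then +1.0353 / +3.8637)
    (4,1) via x @ 0.4762
    (5,1) via x @ 1.5115  # hit
  → r_2 = 1.5115
beam 3: φ=0°, α=60°
  direction (0.5000, 0.8660); cell (3,1); t to first gridline: x 0.9200, y 0.4850 (then +2.0000 / +1.1547)
    (3,2) via y @ 0.4850
    (4,2) via x @ 0.9200
    (4,3) via y @ 1.6397  # hit
  → r_3 = 1.6397
beam 4: φ=45°, α=105°
  direction (-0.2588, 0.9659); cell (3,1); t to first gridline: x 2.0864, y 0.4348 (then +3.8637 / +1.0353)
    (3,2) via y @ 0.4348
    (3,3) via y @ 1.4701
    (2,3) via x @ 2.0864
    (2,4) via y @ 2.5054  # hit
  → r_4 = 2.5054
beam 5: φ=90°, α=150°
  direction (-0.8660, 0.5000); cell (3,1); t to first gridline: x 0.6235, y 0.8400 (then +1.1547 / +2.0000)
    (2,1) via x @ 0.6235
    (2,2) via y @ 0.8400
    (1,2) via x @ 1.7782
    (1,3) via y @ 2.8400
    (0,3) via x @ 2.9329  # hit
  → r_5 = 2.9329

ranges = [1.1600, 1.5115, 1.6397, 2.5054, 2.9329]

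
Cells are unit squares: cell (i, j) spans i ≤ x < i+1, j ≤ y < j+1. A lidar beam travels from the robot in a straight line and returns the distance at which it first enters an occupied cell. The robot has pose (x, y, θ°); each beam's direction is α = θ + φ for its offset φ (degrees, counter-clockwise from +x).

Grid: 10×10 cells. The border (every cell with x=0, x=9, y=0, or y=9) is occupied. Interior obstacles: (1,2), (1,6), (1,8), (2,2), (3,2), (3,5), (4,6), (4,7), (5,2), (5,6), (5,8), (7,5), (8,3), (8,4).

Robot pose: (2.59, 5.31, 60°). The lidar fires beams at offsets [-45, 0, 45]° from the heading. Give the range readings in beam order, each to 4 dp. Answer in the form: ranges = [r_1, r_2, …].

ranges = [0.4245, 2.8200, 2.7849]

beam 1: φ=-45°, α=15°
  d=(0.9659,0.2588)  start (2,5)  tX=0.4245 tY=2.6660  stride 1/|dx|=1.0353 1/|dy|=3.8637
    cross x-line → (3,5), t=0.4245 (wall)
  → r_1 = 0.4245
beam 2: φ=0°, α=60°
  d=(0.5000,0.8660)  start (2,5)  tX=0.8200 tY=0.7967  stride 1/|dx|=2.0000 1/|dy|=1.1547
    cross y-line → (2,6), t=0.7967
    cross x-line → (3,6), t=0.8200
    cross y-line → (3,7), t=1.9514
    cross x-line → (4,7), t=2.8200 (wall)
  → r_2 = 2.8200
beam 3: φ=45°, α=105°
  d=(-0.2588,0.9659)  start (2,5)  tX=2.2796 tY=0.7143  stride 1/|dx|=3.8637 1/|dy|=1.0353
    cross y-line → (2,6), t=0.7143
    cross y-line → (2,7), t=1.7496
    cross x-line → (1,7), t=2.2796
    cross y-line → (1,8), t=2.7849 (wall)
  → r_3 = 2.7849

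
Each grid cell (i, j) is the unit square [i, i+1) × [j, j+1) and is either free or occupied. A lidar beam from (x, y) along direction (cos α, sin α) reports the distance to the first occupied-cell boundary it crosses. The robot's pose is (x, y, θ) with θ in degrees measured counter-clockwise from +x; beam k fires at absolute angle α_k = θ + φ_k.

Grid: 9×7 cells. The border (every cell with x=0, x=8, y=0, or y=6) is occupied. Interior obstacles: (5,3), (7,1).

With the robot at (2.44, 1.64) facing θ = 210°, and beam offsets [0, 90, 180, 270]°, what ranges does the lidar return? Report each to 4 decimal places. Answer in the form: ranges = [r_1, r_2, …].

ranges = [1.2800, 0.7390, 2.9560, 2.8800]

beam 1: φ=0°, α=210°
  d=(-0.8660,-0.5000)  start (2,1)  tX=0.5081 tY=1.2800  stride 1/|dx|=1.1547 1/|dy|=2.0000
    cross x-line → (1,1), t=0.5081
    cross y-line → (1,0), t=1.2800 (wall)
  → r_1 = 1.2800
beam 2: φ=90°, α=300°
  d=(0.5000,-0.8660)  start (2,1)  tX=1.1200 tY=0.7390  stride 1/|dx|=2.0000 1/|dy|=1.1547
    cross y-line → (2,0), t=0.7390 (wall)
  → r_2 = 0.7390
beam 3: φ=180°, α=30°
  d=(0.8660,0.5000)  start (2,1)  tX=0.6466 tY=0.7200  stride 1/|dx|=1.1547 1/|dy|=2.0000
    cross x-line → (3,1), t=0.6466
    cross y-line → (3,2), t=0.7200
    cross x-line → (4,2), t=1.8013
    cross y-line → (4,3), t=2.7200
    cross x-line → (5,3), t=2.9560 (wall)
  → r_3 = 2.9560
beam 4: φ=270°, α=120°
  d=(-0.5000,0.8660)  start (2,1)  tX=0.8800 tY=0.4157  stride 1/|dx|=2.0000 1/|dy|=1.1547
    cross y-line → (2,2), t=0.4157
    cross x-line → (1,2), t=0.8800
    cross y-line → (1,3), t=1.5704
    cross y-line → (1,4), t=2.7251
    cross x-line → (0,4), t=2.8800 (wall)
  → r_4 = 2.8800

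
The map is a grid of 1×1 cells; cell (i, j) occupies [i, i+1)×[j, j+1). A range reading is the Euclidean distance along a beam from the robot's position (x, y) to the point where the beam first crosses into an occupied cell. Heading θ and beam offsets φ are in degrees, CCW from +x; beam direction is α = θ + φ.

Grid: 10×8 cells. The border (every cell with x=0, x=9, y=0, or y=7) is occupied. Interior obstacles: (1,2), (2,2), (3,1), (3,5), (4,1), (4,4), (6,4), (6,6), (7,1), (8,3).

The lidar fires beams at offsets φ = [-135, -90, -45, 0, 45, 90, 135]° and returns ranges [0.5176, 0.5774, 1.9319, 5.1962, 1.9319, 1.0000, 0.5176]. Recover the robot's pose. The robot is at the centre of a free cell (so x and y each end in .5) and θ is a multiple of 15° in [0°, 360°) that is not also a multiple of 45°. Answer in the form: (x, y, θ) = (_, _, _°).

Candidates: 38 free-cell centres × 16 headings = 608 poses. Raycast each; keep the one whose scan matches to 4 dp.
  (7.5, 3.5, 165°): beam 1 = 0.5774 ≠ 0.5176 ✗
  (5.5, 1.5, 240°): beam 1 = 2.5882 ≠ 0.5176 ✗
  (8.5, 6.5, 150°): beam 3 = 0.5176 ≠ 1.9319 ✗
  (5.5, 6.5, 75°): beam 1 = 1.7321 ≠ 0.5176 ✗
  …
  (1.5, 6.5, 300°): r_1=0.5176, r_2=0.5774, r_3=1.9319, r_4=5.1962, r_5=1.9319, r_6=1.0000, r_7=0.5176 — all match ✓
Only this pose fits every beam.

(x, y, θ) = (1.5, 6.5, 300°)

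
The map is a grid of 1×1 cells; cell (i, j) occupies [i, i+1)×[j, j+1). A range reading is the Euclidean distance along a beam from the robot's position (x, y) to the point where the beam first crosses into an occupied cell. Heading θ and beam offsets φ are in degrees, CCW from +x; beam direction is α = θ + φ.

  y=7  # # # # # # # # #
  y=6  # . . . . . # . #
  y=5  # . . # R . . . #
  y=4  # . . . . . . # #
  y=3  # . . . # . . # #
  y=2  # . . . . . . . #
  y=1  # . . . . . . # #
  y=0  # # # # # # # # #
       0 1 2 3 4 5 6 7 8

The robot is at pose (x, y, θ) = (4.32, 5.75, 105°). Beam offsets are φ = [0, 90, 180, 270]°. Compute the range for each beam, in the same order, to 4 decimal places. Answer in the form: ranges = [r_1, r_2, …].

ranges = [1.2941, 0.3313, 1.8117, 1.7393]

beam 1: φ=0°, α=105°
  dir = (cos 105°, sin 105°) = (-0.2588, 0.9659); from cell (4,5)
  next x-line at t=1.2364, next y-line at t=0.2588; Δt_x=3.8637, Δt_y=1.0353
    y: enter (4,6) at t=0.2588
    x: enter (3,6) at t=1.2364
    y: enter (3,7) at t=1.2941 ← occupied
  → r_1 = 1.2941
beam 2: φ=90°, α=195°
  dir = (cos 195°, sin 195°) = (-0.9659, -0.2588); from cell (4,5)
  next x-line at t=0.3313, next y-line at t=2.8978; Δt_x=1.0353, Δt_y=3.8637
    x: enter (3,5) at t=0.3313 ← occupied
  → r_2 = 0.3313
beam 3: φ=180°, α=285°
  dir = (cos 285°, sin 285°) = (0.2588, -0.9659); from cell (4,5)
  next x-line at t=2.6273, next y-line at t=0.7765; Δt_x=3.8637, Δt_y=1.0353
    y: enter (4,4) at t=0.7765
    y: enter (4,3) at t=1.8117 ← occupied
  → r_3 = 1.8117
beam 4: φ=270°, α=15°
  dir = (cos 15°, sin 15°) = (0.9659, 0.2588); from cell (4,5)
  next x-line at t=0.7040, next y-line at t=0.9659; Δt_x=1.0353, Δt_y=3.8637
    x: enter (5,5) at t=0.7040
    y: enter (5,6) at t=0.9659
    x: enter (6,6) at t=1.7393 ← occupied
  → r_4 = 1.7393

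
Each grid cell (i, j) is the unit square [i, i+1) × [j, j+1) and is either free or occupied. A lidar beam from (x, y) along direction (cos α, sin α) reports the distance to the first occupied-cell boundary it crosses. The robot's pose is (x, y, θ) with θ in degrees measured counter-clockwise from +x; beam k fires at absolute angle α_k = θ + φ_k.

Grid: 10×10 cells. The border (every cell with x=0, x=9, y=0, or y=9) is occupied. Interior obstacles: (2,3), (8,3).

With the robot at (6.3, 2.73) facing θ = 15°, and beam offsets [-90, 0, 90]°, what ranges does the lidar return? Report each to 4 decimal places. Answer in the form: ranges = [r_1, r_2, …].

ranges = [1.7910, 1.7600, 6.4912]

beam 1: φ=-90°, α=285°
  cosα=0.2588 sinα=-0.9659 | (6,2) | tMaxX 2.7046 tMaxY 0.7558 | tΔX 3.8637 tΔY 1.0353
    t=0.7558 [y] (6,1)
    t=1.7910 [y] (6,0) — stop
  → r_1 = 1.7910
beam 2: φ=0°, α=15°
  cosα=0.9659 sinα=0.2588 | (6,2) | tMaxX 0.7247 tMaxY 1.0432 | tΔX 1.0353 tΔY 3.8637
    t=0.7247 [x] (7,2)
    t=1.0432 [y] (7,3)
    t=1.7600 [x] (8,3) — stop
  → r_2 = 1.7600
beam 3: φ=90°, α=105°
  cosα=-0.2588 sinα=0.9659 | (6,2) | tMaxX 1.1591 tMaxY 0.2795 | tΔX 3.8637 tΔY 1.0353
    t=0.2795 [y] (6,3)
    t=1.1591 [x] (5,3)
    t=1.3148 [y] (5,4)
    t=2.3501 [y] (5,5)
    t=3.3854 [y] (5,6)
    t=4.4206 [y] (5,7)
    t=5.0228 [x] (4,7)
    t=5.4559 [y] (4,8)
    t=6.4912 [y] (4,9) — stop
  → r_3 = 6.4912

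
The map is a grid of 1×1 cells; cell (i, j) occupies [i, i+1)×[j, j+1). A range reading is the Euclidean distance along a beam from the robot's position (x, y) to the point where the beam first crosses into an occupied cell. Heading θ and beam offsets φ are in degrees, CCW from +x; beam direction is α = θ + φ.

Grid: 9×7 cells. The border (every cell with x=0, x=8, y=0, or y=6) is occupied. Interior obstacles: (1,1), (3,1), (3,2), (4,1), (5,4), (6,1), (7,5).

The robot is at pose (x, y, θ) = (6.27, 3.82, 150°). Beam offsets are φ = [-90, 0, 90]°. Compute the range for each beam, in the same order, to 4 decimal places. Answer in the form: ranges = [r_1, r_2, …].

ranges = [1.4600, 0.3600, 2.5400]

beam 1: φ=-90°, α=60°
  cosα=0.5000 sinα=0.8660 | (6,3) | tMaxX 1.4600 tMaxY 0.2078 | tΔX 2.0000 tΔY 1.1547
    t=0.2078 [y] (6,4)
    t=1.3625 [y] (6,5)
    t=1.4600 [x] (7,5) — stop
  → r_1 = 1.4600
beam 2: φ=0°, α=150°
  cosα=-0.8660 sinα=0.5000 | (6,3) | tMaxX 0.3118 tMaxY 0.3600 | tΔX 1.1547 tΔY 2.0000
    t=0.3118 [x] (5,3)
    t=0.3600 [y] (5,4) — stop
  → r_2 = 0.3600
beam 3: φ=90°, α=240°
  cosα=-0.5000 sinα=-0.8660 | (6,3) | tMaxX 0.5400 tMaxY 0.9469 | tΔX 2.0000 tΔY 1.1547
    t=0.5400 [x] (5,3)
    t=0.9469 [y] (5,2)
    t=2.1016 [y] (5,1)
    t=2.5400 [x] (4,1) — stop
  → r_3 = 2.5400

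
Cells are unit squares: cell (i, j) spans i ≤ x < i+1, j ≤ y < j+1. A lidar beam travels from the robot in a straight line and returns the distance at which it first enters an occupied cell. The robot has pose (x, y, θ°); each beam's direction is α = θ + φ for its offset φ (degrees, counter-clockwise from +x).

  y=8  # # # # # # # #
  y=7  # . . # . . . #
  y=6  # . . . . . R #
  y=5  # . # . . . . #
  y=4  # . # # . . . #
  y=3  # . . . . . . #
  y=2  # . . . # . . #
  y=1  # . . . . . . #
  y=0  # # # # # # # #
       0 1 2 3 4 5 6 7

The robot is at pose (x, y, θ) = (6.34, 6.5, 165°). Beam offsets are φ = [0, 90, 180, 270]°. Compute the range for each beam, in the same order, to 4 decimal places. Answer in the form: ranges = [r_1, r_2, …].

beam 1: φ=0°, α=165°
  cosα=-0.9659 sinα=0.2588 | (6,6) | tMaxX 0.3520 tMaxY 1.9319 | tΔX 1.0353 tΔY 3.8637
    t=0.3520 [x] (5,6)
    t=1.3873 [x] (4,6)
    t=1.9319 [y] (4,7)
    t=2.4225 [x] (3,7) — stop
  → r_1 = 2.4225
beam 2: φ=90°, α=255°
  cosα=-0.2588 sinα=-0.9659 | (6,6) | tMaxX 1.3137 tMaxY 0.5176 | tΔX 3.8637 tΔY 1.0353
    t=0.5176 [y] (6,5)
    t=1.3137 [x] (5,5)
    t=1.5529 [y] (5,4)
    t=2.5882 [y] (5,3)
    t=3.6235 [y] (5,2)
    t=4.6587 [y] (5,1)
    t=5.1774 [x] (4,1)
    t=5.6940 [y] (4,0) — stop
  → r_2 = 5.6940
beam 3: φ=180°, α=345°
  cosα=0.9659 sinα=-0.2588 | (6,6) | tMaxX 0.6833 tMaxY 1.9319 | tΔX 1.0353 tΔY 3.8637
    t=0.6833 [x] (7,6) — stop
  → r_3 = 0.6833
beam 4: φ=270°, α=75°
  cosα=0.2588 sinα=0.9659 | (6,6) | tMaxX 2.5500 tMaxY 0.5176 | tΔX 3.8637 tΔY 1.0353
    t=0.5176 [y] (6,7)
    t=1.5529 [y] (6,8) — stop
  → r_4 = 1.5529

ranges = [2.4225, 5.6940, 0.6833, 1.5529]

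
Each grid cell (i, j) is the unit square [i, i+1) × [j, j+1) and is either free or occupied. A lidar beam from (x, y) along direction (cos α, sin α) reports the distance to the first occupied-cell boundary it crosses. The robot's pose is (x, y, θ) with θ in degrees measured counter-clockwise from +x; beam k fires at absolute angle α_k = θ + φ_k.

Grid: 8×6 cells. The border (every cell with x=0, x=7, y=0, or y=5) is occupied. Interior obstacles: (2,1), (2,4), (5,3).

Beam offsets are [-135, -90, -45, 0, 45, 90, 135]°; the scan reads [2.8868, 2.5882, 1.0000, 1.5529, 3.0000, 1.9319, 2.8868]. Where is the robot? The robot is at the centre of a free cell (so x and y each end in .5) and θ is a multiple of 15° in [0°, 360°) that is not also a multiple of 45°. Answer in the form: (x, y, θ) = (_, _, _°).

(x, y, θ) = (3.5, 2.5, 285°)

Candidates: 21 free-cell centres × 16 headings = 336 poses. Raycast each; keep the one whose scan matches to 4 dp.
  (6.5, 4.5, 345°): beam 1 = 1.0000 ≠ 2.8868 ✗
  (3.5, 2.5, 75°): beam 1 = 1.7321 ≠ 2.8868 ✗
  (1.5, 4.5, 15°): beam 1 = 1.0000 ≠ 2.8868 ✗
  …
  (3.5, 2.5, 285°): r_1=2.8868, r_2=2.5882, r_3=1.0000, r_4=1.5529, r_5=3.0000, r_6=1.9319, r_7=2.8868 — all match ✓
Unique over the lattice → pose = (3.5, 2.5, 285°).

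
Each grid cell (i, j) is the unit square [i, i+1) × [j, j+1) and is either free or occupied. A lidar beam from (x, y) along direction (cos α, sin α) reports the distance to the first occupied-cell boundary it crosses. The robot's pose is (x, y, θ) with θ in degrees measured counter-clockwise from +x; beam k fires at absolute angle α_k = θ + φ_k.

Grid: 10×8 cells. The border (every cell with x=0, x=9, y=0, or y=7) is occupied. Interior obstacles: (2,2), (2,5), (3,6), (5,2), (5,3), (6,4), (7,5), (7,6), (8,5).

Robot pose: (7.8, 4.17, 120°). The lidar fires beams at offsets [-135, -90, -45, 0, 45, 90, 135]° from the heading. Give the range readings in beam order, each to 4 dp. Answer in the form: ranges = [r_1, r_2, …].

ranges = [1.2423, 1.3856, 0.8593, 0.9584, 0.8282, 2.0785, 3.2818]

beam 1: φ=-135°, α=345°
  d=(0.9659,-0.2588)  start (7,4)  tX=0.2071 tY=0.6568  stride 1/|dx|=1.0353 1/|dy|=3.8637
    cross x-line → (8,4), t=0.2071
    cross y-line → (8,3), t=0.6568
    cross x-line → (9,3), t=1.2423 (wall)
  → r_1 = 1.2423
beam 2: φ=-90°, α=30°
  d=(0.8660,0.5000)  start (7,4)  tX=0.2309 tY=1.6600  stride 1/|dx|=1.1547 1/|dy|=2.0000
    cross x-line → (8,4), t=0.2309
    cross x-line → (9,4), t=1.3856 (wall)
  → r_2 = 1.3856
beam 3: φ=-45°, α=75°
  d=(0.2588,0.9659)  start (7,4)  tX=0.7727 tY=0.8593  stride 1/|dx|=3.8637 1/|dy|=1.0353
    cross x-line → (8,4), t=0.7727
    cross y-line → (8,5), t=0.8593 (wall)
  → r_3 = 0.8593
beam 4: φ=0°, α=120°
  d=(-0.5000,0.8660)  start (7,4)  tX=1.6000 tY=0.9584  stride 1/|dx|=2.0000 1/|dy|=1.1547
    cross y-line → (7,5), t=0.9584 (wall)
  → r_4 = 0.9584
beam 5: φ=45°, α=165°
  d=(-0.9659,0.2588)  start (7,4)  tX=0.8282 tY=3.2069  stride 1/|dx|=1.0353 1/|dy|=3.8637
    cross x-line → (6,4), t=0.8282 (wall)
  → r_5 = 0.8282
beam 6: φ=90°, α=210°
  d=(-0.8660,-0.5000)  start (7,4)  tX=0.9238 tY=0.3400  stride 1/|dx|=1.1547 1/|dy|=2.0000
    cross y-line → (7,3), t=0.3400
    cross x-line → (6,3), t=0.9238
    cross x-line → (5,3), t=2.0785 (wall)
  → r_6 = 2.0785
beam 7: φ=135°, α=255°
  d=(-0.2588,-0.9659)  start (7,4)  tX=3.0910 tY=0.1760  stride 1/|dx|=3.8637 1/|dy|=1.0353
    cross y-line → (7,3), t=0.1760
    cross y-line → (7,2), t=1.2113
    cross y-line → (7,1), t=2.2465
    cross x-line → (6,1), t=3.0910
    cross y-line → (6,0), t=3.2818 (wall)
  → r_7 = 3.2818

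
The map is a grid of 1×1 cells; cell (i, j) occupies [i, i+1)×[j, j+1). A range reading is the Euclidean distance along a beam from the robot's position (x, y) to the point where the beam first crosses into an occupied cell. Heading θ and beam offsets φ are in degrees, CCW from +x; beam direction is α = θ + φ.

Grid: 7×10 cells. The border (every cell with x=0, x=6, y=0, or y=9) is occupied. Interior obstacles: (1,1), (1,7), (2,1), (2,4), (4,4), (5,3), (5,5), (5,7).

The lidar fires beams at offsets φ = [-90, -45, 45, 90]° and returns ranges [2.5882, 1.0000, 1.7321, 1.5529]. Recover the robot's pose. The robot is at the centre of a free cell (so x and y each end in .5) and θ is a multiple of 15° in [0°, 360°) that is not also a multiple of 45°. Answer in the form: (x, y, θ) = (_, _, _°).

(x, y, θ) = (2.5, 6.5, 165°)

The pose lattice has 32·16 = 512 candidates. Test each by forward raycasting.
  (3.5, 6.5, 60°): beam 1 = 1.7321 ≠ 2.5882 ✗
  (4.5, 2.5, 60°): beam 1 = 1.7321 ≠ 2.5882 ✗
  (1.5, 5.5, 120°): beam 1 = 4.0415 ≠ 2.5882 ✗
  …
  (2.5, 6.5, 165°): r_1=2.5882, r_2=1.0000, r_3=1.7321, r_4=1.5529 — all match ✓
Only this pose fits every beam.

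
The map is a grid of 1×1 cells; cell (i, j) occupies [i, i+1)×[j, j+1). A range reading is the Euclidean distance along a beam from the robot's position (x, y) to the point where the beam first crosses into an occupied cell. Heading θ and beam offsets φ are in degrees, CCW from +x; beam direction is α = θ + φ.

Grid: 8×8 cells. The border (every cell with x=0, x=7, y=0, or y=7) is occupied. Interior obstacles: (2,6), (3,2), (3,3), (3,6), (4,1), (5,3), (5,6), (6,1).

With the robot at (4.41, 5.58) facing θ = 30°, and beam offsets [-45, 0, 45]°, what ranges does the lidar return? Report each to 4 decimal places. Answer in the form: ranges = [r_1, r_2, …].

ranges = [2.6814, 0.8400, 1.4701]

beam 1: φ=-45°, α=345°
  cosα=0.9659 sinα=-0.2588 | (4,5) | tMaxX 0.6108 tMaxY 2.2409 | tΔX 1.0353 tΔY 3.8637
    t=0.6108 [x] (5,5)
    t=1.6461 [x] (6,5)
    t=2.2409 [y] (6,4)
    t=2.6814 [x] (7,4) — stop
  → r_1 = 2.6814
beam 2: φ=0°, α=30°
  cosα=0.8660 sinα=0.5000 | (4,5) | tMaxX 0.6813 tMaxY 0.8400 | tΔX 1.1547 tΔY 2.0000
    t=0.6813 [x] (5,5)
    t=0.8400 [y] (5,6) — stop
  → r_2 = 0.8400
beam 3: φ=45°, α=75°
  cosα=0.2588 sinα=0.9659 | (4,5) | tMaxX 2.2796 tMaxY 0.4348 | tΔX 3.8637 tΔY 1.0353
    t=0.4348 [y] (4,6)
    t=1.4701 [y] (4,7) — stop
  → r_3 = 1.4701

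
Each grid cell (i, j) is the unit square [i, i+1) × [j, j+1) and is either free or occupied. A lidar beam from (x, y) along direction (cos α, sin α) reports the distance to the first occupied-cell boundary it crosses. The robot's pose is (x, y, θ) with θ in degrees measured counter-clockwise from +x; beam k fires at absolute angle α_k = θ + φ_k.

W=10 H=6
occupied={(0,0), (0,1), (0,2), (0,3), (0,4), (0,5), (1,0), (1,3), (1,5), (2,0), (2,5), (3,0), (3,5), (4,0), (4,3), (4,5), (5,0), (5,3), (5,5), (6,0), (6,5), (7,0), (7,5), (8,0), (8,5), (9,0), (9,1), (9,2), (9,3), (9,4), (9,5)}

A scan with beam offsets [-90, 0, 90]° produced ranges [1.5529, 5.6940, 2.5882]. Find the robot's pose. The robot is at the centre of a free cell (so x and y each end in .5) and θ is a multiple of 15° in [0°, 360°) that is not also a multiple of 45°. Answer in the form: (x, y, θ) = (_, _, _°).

(x, y, θ) = (3.5, 2.5, 345°)

The pose lattice has 29·16 = 464 candidates. Test each by forward raycasting.
  (5.5, 4.5, 120°): beam 1 = 1.0000 ≠ 1.5529 ✗
  (6.5, 3.5, 285°): beam 1 = 0.5176 ≠ 1.5529 ✗
  (7.5, 1.5, 345°): beam 1 = 0.5176 ≠ 1.5529 ✗
  …
  (3.5, 2.5, 345°): r_1=1.5529, r_2=5.6940, r_3=2.5882 — all match ✓
Only this pose fits every beam.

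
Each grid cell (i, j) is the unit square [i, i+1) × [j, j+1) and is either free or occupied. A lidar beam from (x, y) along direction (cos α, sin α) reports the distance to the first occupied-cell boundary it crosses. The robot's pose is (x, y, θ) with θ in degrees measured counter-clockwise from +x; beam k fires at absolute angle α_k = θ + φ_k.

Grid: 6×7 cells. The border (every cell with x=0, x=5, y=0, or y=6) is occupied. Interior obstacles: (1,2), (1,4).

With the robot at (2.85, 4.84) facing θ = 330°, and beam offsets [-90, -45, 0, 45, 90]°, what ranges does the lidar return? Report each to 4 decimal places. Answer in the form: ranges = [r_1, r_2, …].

ranges = [2.1246, 3.9755, 2.4826, 2.2258, 1.3395]

beam 1: φ=-90°, α=240°
  cosα=-0.5000 sinα=-0.8660 | (2,4) | tMaxX 1.7000 tMaxY 0.9699 | tΔX 2.0000 tΔY 1.1547
    t=0.9699 [y] (2,3)
    t=1.7000 [x] (1,3)
    t=2.1246 [y] (1,2) — stop
  → r_1 = 2.1246
beam 2: φ=-45°, α=285°
  cosα=0.2588 sinα=-0.9659 | (2,4) | tMaxX 0.5796 tMaxY 0.8696 | tΔX 3.8637 tΔY 1.0353
    t=0.5796 [x] (3,4)
    t=0.8696 [y] (3,3)
    t=1.9049 [y] (3,2)
    t=2.9402 [y] (3,1)
    t=3.9755 [y] (3,0) — stop
  → r_2 = 3.9755
beam 3: φ=0°, α=330°
  cosα=0.8660 sinα=-0.5000 | (2,4) | tMaxX 0.1732 tMaxY 1.6800 | tΔX 1.1547 tΔY 2.0000
    t=0.1732 [x] (3,4)
    t=1.3279 [x] (4,4)
    t=1.6800 [y] (4,3)
    t=2.4826 [x] (5,3) — stop
  → r_3 = 2.4826
beam 4: φ=45°, α=15°
  cosα=0.9659 sinα=0.2588 | (2,4) | tMaxX 0.1553 tMaxY 0.6182 | tΔX 1.0353 tΔY 3.8637
    t=0.1553 [x] (3,4)
    t=0.6182 [y] (3,5)
    t=1.1906 [x] (4,5)
    t=2.2258 [x] (5,5) — stop
  → r_4 = 2.2258
beam 5: φ=90°, α=60°
  cosα=0.5000 sinα=0.8660 | (2,4) | tMaxX 0.3000 tMaxY 0.1848 | tΔX 2.0000 tΔY 1.1547
    t=0.1848 [y] (2,5)
    t=0.3000 [x] (3,5)
    t=1.3395 [y] (3,6) — stop
  → r_5 = 1.3395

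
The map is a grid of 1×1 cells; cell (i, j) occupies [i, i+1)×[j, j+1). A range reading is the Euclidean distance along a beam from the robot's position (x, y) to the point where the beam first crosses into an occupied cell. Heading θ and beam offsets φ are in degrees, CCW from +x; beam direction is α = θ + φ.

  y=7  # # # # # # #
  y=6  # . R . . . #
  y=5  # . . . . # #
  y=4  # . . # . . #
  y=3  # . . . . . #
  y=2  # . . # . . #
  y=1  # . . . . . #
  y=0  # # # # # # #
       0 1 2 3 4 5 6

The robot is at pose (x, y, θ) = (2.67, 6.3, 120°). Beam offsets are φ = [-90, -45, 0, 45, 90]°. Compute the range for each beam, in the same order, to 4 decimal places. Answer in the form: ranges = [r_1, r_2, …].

beam 1: φ=-90°, α=30°
  direction (0.8660, 0.5000); cell (2,6); t to first gridline: x 0.3811, y 1.4000 (then +1.1547 / +2.0000)
    (3,6) via x @ 0.3811
    (3,7) via y @ 1.4000  # hit
  → r_1 = 1.4000
beam 2: φ=-45°, α=75°
  direction (0.2588, 0.9659); cell (2,6); t to first gridline: x 1.2750, y 0.7247 (then +3.8637 / +1.0353)
    (2,7) via y @ 0.7247  # hit
  → r_2 = 0.7247
beam 3: φ=0°, α=120°
  direction (-0.5000, 0.8660); cell (2,6); t to first gridline: x 1.3400, y 0.8083 (then +2.0000 / +1.1547)
    (2,7) via y @ 0.8083  # hit
  → r_3 = 0.8083
beam 4: φ=45°, α=165°
  direction (-0.9659, 0.2588); cell (2,6); t to first gridline: x 0.6936, y 2.7046 (then +1.0353 / +3.8637)
    (1,6) via x @ 0.6936
    (0,6) via x @ 1.7289  # hit
  → r_4 = 1.7289
beam 5: φ=90°, α=210°
  direction (-0.8660, -0.5000); cell (2,6); t to first gridline: x 0.7736, y 0.6000 (then +1.1547 / +2.0000)
    (2,5) via y @ 0.6000
    (1,5) via x @ 0.7736
    (0,5) via x @ 1.9283  # hit
  → r_5 = 1.9283

ranges = [1.4000, 0.7247, 0.8083, 1.7289, 1.9283]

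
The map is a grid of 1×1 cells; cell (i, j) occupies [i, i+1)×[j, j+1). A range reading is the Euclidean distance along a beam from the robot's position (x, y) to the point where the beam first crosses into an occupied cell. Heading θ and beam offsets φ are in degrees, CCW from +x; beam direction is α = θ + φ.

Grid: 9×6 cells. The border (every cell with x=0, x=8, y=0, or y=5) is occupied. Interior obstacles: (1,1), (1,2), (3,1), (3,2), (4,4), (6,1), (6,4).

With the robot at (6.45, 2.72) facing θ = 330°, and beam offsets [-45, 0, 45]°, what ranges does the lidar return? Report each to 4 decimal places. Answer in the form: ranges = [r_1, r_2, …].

ranges = [0.7454, 1.7898, 1.6047]

beam 1: φ=-45°, α=285°
  cosα=0.2588 sinα=-0.9659 | (6,2) | tMaxX 2.1250 tMaxY 0.7454 | tΔX 3.8637 tΔY 1.0353
    t=0.7454 [y] (6,1) — stop
  → r_1 = 0.7454
beam 2: φ=0°, α=330°
  cosα=0.8660 sinα=-0.5000 | (6,2) | tMaxX 0.6351 tMaxY 1.4400 | tΔX 1.1547 tΔY 2.0000
    t=0.6351 [x] (7,2)
    t=1.4400 [y] (7,1)
    t=1.7898 [x] (8,1) — stop
  → r_2 = 1.7898
beam 3: φ=45°, α=15°
  cosα=0.9659 sinα=0.2588 | (6,2) | tMaxX 0.5694 tMaxY 1.0818 | tΔX 1.0353 tΔY 3.8637
    t=0.5694 [x] (7,2)
    t=1.0818 [y] (7,3)
    t=1.6047 [x] (8,3) — stop
  → r_3 = 1.6047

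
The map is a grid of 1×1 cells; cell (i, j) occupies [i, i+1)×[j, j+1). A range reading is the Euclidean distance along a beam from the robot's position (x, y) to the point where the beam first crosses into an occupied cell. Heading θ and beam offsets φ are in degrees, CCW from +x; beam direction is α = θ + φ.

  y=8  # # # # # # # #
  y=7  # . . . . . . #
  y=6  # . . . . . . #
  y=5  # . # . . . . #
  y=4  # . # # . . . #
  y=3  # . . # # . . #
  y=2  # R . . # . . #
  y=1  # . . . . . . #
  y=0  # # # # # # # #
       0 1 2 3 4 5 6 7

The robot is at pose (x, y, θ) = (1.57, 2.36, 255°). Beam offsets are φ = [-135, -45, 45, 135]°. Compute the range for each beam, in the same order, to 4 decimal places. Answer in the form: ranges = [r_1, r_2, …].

ranges = [1.1400, 0.6582, 1.5704, 1.6512]

beam 1: φ=-135°, α=120°
  dir = (cos 120°, sin 120°) = (-0.5000, 0.8660); from cell (1,2)
  next x-line at t=1.1400, next y-line at t=0.7390; Δt_x=2.0000, Δt_y=1.1547
    y: enter (1,3) at t=0.7390
    x: enter (0,3) at t=1.1400 ← occupied
  → r_1 = 1.1400
beam 2: φ=-45°, α=210°
  dir = (cos 210°, sin 210°) = (-0.8660, -0.5000); from cell (1,2)
  next x-line at t=0.6582, next y-line at t=0.7200; Δt_x=1.1547, Δt_y=2.0000
    x: enter (0,2) at t=0.6582 ← occupied
  → r_2 = 0.6582
beam 3: φ=45°, α=300°
  dir = (cos 300°, sin 300°) = (0.5000, -0.8660); from cell (1,2)
  next x-line at t=0.8600, next y-line at t=0.4157; Δt_x=2.0000, Δt_y=1.1547
    y: enter (1,1) at t=0.4157
    x: enter (2,1) at t=0.8600
    y: enter (2,0) at t=1.5704 ← occupied
  → r_3 = 1.5704
beam 4: φ=135°, α=30°
  dir = (cos 30°, sin 30°) = (0.8660, 0.5000); from cell (1,2)
  next x-line at t=0.4965, next y-line at t=1.2800; Δt_x=1.1547, Δt_y=2.0000
    x: enter (2,2) at t=0.4965
    y: enter (2,3) at t=1.2800
    x: enter (3,3) at t=1.6512 ← occupied
  → r_4 = 1.6512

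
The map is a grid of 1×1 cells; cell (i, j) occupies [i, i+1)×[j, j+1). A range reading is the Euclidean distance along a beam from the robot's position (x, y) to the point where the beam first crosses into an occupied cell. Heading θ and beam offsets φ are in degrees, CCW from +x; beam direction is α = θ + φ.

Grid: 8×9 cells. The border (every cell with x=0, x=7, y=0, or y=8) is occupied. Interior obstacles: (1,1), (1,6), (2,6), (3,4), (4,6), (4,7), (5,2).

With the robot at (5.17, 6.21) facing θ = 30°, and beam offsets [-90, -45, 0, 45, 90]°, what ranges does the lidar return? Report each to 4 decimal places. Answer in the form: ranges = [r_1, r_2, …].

ranges = [3.6600, 1.8946, 2.1131, 1.8531, 0.3400]

beam 1: φ=-90°, α=300°
  cosα=0.5000 sinα=-0.8660 | (5,6) | tMaxX 1.6600 tMaxY 0.2425 | tΔX 2.0000 tΔY 1.1547
    t=0.2425 [y] (5,5)
    t=1.3972 [y] (5,4)
    t=1.6600 [x] (6,4)
    t=2.5519 [y] (6,3)
    t=3.6600 [x] (7,3) — stop
  → r_1 = 3.6600
beam 2: φ=-45°, α=345°
  cosα=0.9659 sinα=-0.2588 | (5,6) | tMaxX 0.8593 tMaxY 0.8114 | tΔX 1.0353 tΔY 3.8637
    t=0.8114 [y] (5,5)
    t=0.8593 [x] (6,5)
    t=1.8946 [x] (7,5) — stop
  → r_2 = 1.8946
beam 3: φ=0°, α=30°
  cosα=0.8660 sinα=0.5000 | (5,6) | tMaxX 0.9584 tMaxY 1.5800 | tΔX 1.1547 tΔY 2.0000
    t=0.9584 [x] (6,6)
    t=1.5800 [y] (6,7)
    t=2.1131 [x] (7,7) — stop
  → r_3 = 2.1131
beam 4: φ=45°, α=75°
  cosα=0.2588 sinα=0.9659 | (5,6) | tMaxX 3.2069 tMaxY 0.8179 | tΔX 3.8637 tΔY 1.0353
    t=0.8179 [y] (5,7)
    t=1.8531 [y] (5,8) — stop
  → r_4 = 1.8531
beam 5: φ=90°, α=120°
  cosα=-0.5000 sinα=0.8660 | (5,6) | tMaxX 0.3400 tMaxY 0.9122 | tΔX 2.0000 tΔY 1.1547
    t=0.3400 [x] (4,6) — stop
  → r_5 = 0.3400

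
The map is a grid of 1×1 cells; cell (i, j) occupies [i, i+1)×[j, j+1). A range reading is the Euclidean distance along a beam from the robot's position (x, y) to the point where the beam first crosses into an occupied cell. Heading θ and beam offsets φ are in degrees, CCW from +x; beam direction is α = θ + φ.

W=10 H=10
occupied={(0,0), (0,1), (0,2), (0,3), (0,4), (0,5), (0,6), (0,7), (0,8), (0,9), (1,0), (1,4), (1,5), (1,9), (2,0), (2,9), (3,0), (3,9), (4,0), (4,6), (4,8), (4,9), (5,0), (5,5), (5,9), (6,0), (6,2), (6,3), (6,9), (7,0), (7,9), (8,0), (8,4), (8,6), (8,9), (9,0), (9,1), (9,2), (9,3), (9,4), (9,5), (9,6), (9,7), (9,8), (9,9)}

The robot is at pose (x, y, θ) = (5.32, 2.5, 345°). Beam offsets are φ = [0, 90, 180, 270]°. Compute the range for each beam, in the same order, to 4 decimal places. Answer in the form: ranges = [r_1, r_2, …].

beam 1: φ=0°, α=345°
  dir = (cos 345°, sin 345°) = (0.9659, -0.2588); from cell (5,2)
  next x-line at t=0.7040, next y-line at t=1.9319; Δt_x=1.0353, Δt_y=3.8637
    x: enter (6,2) at t=0.7040 ← occupied
  → r_1 = 0.7040
beam 2: φ=90°, α=75°
  dir = (cos 75°, sin 75°) = (0.2588, 0.9659); from cell (5,2)
  next x-line at t=2.6273, next y-line at t=0.5176; Δt_x=3.8637, Δt_y=1.0353
    y: enter (5,3) at t=0.5176
    y: enter (5,4) at t=1.5529
    y: enter (5,5) at t=2.5882 ← occupied
  → r_2 = 2.5882
beam 3: φ=180°, α=165°
  dir = (cos 165°, sin 165°) = (-0.9659, 0.2588); from cell (5,2)
  next x-line at t=0.3313, next y-line at t=1.9319; Δt_x=1.0353, Δt_y=3.8637
    x: enter (4,2) at t=0.3313
    x: enter (3,2) at t=1.3666
    y: enter (3,3) at t=1.9319
    x: enter (2,3) at t=2.4018
    x: enter (1,3) at t=3.4371
    x: enter (0,3) at t=4.4724 ← occupied
  → r_3 = 4.4724
beam 4: φ=270°, α=255°
  dir = (cos 255°, sin 255°) = (-0.2588, -0.9659); from cell (5,2)
  next x-line at t=1.2364, next y-line at t=0.5176; Δt_x=3.8637, Δt_y=1.0353
    y: enter (5,1) at t=0.5176
    x: enter (4,1) at t=1.2364
    y: enter (4,0) at t=1.5529 ← occupied
  → r_4 = 1.5529

ranges = [0.7040, 2.5882, 4.4724, 1.5529]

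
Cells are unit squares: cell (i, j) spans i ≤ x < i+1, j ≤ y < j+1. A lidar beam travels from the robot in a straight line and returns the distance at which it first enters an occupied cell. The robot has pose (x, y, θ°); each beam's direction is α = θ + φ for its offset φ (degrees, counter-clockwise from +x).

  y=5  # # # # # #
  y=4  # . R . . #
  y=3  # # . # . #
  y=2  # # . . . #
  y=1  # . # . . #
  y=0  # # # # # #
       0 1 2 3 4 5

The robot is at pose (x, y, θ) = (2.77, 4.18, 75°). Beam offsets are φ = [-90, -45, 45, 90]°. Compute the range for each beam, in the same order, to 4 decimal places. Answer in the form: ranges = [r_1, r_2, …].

beam 1: φ=-90°, α=345°
  direction (0.9659, -0.2588); cell (2,4); t to first gridline: x 0.2381, y 0.6955 (then +1.0353 / +3.8637)
    (3,4) via x @ 0.2381
    (3,3) via y @ 0.6955  # hit
  → r_1 = 0.6955
beam 2: φ=-45°, α=30°
  direction (0.8660, 0.5000); cell (2,4); t to first gridline: x 0.2656, y 1.6400 (then +1.1547 / +2.0000)
    (3,4) via x @ 0.2656
    (4,4) via x @ 1.4203
    (4,5) via y @ 1.6400  # hit
  → r_2 = 1.6400
beam 3: φ=45°, α=120°
  direction (-0.5000, 0.8660); cell (2,4); t to first gridline: x 1.5400, y 0.9469 (then +2.0000 / +1.1547)
    (2,5) via y @ 0.9469  # hit
  → r_3 = 0.9469
beam 4: φ=90°, α=165°
  direction (-0.9659, 0.2588); cell (2,4); t to first gridline: x 0.7972, y 3.1682 (then +1.0353 / +3.8637)
    (1,4) via x @ 0.7972
    (0,4) via x @ 1.8324  # hit
  → r_4 = 1.8324

ranges = [0.6955, 1.6400, 0.9469, 1.8324]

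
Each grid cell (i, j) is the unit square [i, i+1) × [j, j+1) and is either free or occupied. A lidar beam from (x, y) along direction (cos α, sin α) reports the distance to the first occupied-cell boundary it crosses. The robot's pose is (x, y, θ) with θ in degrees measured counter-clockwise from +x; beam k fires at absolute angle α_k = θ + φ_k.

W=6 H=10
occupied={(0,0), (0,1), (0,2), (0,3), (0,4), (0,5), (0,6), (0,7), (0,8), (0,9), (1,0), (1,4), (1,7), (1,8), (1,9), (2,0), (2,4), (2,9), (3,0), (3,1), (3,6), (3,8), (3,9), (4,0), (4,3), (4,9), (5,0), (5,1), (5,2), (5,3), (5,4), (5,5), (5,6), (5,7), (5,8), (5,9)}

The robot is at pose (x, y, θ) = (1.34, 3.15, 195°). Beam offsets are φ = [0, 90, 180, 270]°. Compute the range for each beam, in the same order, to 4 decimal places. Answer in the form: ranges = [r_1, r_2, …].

ranges = [0.3520, 2.2258, 2.7538, 0.8800]

beam 1: φ=0°, α=195°
  direction (-0.9659, -0.2588); cell (1,3); t to first gridline: x 0.3520, y 0.5796 (then +1.0353 / +3.8637)
    (0,3) via x @ 0.3520  # hit
  → r_1 = 0.3520
beam 2: φ=90°, α=285°
  direction (0.2588, -0.9659); cell (1,3); t to first gridline: x 2.5500, y 0.1553 (then +3.8637 / +1.0353)
    (1,2) via y @ 0.1553
    (1,1) via y @ 1.1906
    (1,0) via y @ 2.2258  # hit
  → r_2 = 2.2258
beam 3: φ=180°, α=15°
  direction (0.9659, 0.2588); cell (1,3); t to first gridline: x 0.6833, y 3.2841 (then +1.0353 / +3.8637)
    (2,3) via x @ 0.6833
    (3,3) via x @ 1.7186
    (4,3) via x @ 2.7538  # hit
  → r_3 = 2.7538
beam 4: φ=270°, α=105°
  direction (-0.2588, 0.9659); cell (1,3); t to first gridline: x 1.3137, y 0.8800 (then +3.8637 / +1.0353)
    (1,4) via y @ 0.8800  # hit
  → r_4 = 0.8800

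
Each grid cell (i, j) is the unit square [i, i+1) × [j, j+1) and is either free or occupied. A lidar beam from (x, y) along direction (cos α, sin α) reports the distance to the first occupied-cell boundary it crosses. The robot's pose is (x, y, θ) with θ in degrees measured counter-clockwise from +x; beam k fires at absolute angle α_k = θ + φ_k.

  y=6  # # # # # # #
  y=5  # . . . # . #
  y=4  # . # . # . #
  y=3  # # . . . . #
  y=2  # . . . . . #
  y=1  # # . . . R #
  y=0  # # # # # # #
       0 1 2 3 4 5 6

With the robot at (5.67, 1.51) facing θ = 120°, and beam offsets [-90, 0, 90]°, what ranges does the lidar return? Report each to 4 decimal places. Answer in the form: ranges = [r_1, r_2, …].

beam 1: φ=-90°, α=30°
  dir = (cos 30°, sin 30°) = (0.8660, 0.5000); from cell (5,1)
  next x-line at t=0.3811, next y-line at t=0.9800; Δt_x=1.1547, Δt_y=2.0000
    x: enter (6,1) at t=0.3811 ← occupied
  → r_1 = 0.3811
beam 2: φ=0°, α=120°
  dir = (cos 120°, sin 120°) = (-0.5000, 0.8660); from cell (5,1)
  next x-line at t=1.3400, next y-line at t=0.5658; Δt_x=2.0000, Δt_y=1.1547
    y: enter (5,2) at t=0.5658
    x: enter (4,2) at t=1.3400
    y: enter (4,3) at t=1.7205
    y: enter (4,4) at t=2.8752 ← occupied
  → r_2 = 2.8752
beam 3: φ=90°, α=210°
  dir = (cos 210°, sin 210°) = (-0.8660, -0.5000); from cell (5,1)
  next x-line at t=0.7736, next y-line at t=1.0200; Δt_x=1.1547, Δt_y=2.0000
    x: enter (4,1) at t=0.7736
    y: enter (4,0) at t=1.0200 ← occupied
  → r_3 = 1.0200

ranges = [0.3811, 2.8752, 1.0200]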